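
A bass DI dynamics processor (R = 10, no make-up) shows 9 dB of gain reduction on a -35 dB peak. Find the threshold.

Gain reduction = -35 − (-44) = 9 dB; output overshoot = GR / (R − 1) = 9 / 9 = 1 dB.
Threshold = output − output overshoot = -44 − 1 = -45 dB.

-45 dB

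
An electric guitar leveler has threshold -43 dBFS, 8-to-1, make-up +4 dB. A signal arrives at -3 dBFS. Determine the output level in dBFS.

-34 dBFS

The input is 40 dB above the -43 dBFS threshold.
At 8:1 the overshoot is divided by 8, leaving 5 dB above threshold.
That puts the output at -38 dBFS; make-up adds 4 dB, giving -34 dBFS.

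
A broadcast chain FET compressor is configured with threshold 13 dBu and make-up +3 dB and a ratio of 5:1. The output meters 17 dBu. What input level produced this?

18 dBu

Remove make-up: 17 − 3 = 14 dBu.
The compressed level sits 14 − 13 = 1 dB over threshold.
Undo the ratio: input overshoot = 1 × 5 = 5 dB, giving input = 18 dBu.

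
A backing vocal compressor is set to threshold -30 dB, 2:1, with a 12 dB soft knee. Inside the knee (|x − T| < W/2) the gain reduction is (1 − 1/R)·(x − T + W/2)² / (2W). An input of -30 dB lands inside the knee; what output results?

-30.75 dB

x − T + W/2 = -30 − (-30) + 6 = 6.
GR = (1 − 1/2) × 6² / 24 = 0.5 × 36 / 24 = 0.75 dB.
Output = -30 − 0.75 = -30.75 dB.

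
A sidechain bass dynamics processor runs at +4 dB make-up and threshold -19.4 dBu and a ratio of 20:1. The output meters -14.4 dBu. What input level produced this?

0.6 dBu

Before make-up, the level was -14.4 − 4 = -18.4 dBu.
The compressed level sits -18.4 − (-19.4) = 1 dB over threshold.
Before 20:1 compression the overshoot was 1 × 20 = 20 dB, so input = -19.4 + 20 = 0.6 dBu.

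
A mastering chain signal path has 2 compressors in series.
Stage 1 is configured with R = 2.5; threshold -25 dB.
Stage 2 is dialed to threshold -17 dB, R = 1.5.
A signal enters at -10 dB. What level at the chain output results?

Stage 1: overshoot 15 dB → 15/2.5 = 6 dB → -19 dB.
Stage 2: -19 dB is at or below the -17 dB threshold — no compression; output -19 dB.

-19 dB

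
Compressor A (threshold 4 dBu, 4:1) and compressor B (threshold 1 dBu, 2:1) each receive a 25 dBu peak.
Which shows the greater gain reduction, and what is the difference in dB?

A: GR = 21 − 21/4 = 15.75 dB.
B: GR = 24 − 24/2 = 12 dB.
A applies 3.75 dB more gain reduction.

A, by 3.75 dB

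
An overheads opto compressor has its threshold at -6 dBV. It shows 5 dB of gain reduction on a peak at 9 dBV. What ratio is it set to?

Input overshoot = 9 − (-6) = 15 dB.
Output overshoot = 15 − 5 = 10 dB.
Ratio = input overshoot / output overshoot = 15 / 10 = 1.5.

1.5:1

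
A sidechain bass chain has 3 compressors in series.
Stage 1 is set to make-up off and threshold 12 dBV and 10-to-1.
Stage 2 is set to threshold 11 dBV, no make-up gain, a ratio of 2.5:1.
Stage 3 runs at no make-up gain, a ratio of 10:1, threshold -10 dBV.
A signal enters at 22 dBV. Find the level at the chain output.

-7.82 dBV

Stage 1: overshoot 10 dB → 10/10 = 1 dB → 13 dBV.
Stage 2: overshoot 2 dB → 2/2.5 = 0.8 dB → 11.8 dBV.
Stage 3: overshoot 21.8 dB → 21.8/10 = 2.18 dB → -7.82 dBV.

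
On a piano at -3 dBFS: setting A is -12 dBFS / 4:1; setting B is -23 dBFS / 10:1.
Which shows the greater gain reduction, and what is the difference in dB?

A: GR = 9 − 9/4 = 6.75 dB.
B: GR = 20 − 20/10 = 18 dB.
B reduces 11.25 dB more.

B, by 11.25 dB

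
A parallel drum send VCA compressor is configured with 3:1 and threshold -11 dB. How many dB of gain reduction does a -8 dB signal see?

-8 dB exceeds the threshold by 3 dB.
A 3:1 ratio leaves 1 dB of that excess.
GR = overshoot in − overshoot out = 3 − 1 = 2 dB.

2 dB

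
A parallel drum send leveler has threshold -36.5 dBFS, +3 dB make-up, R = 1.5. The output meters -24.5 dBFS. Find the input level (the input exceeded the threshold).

Stripping the +3 dB make-up gives -27.5 dBFS at the gain stage.
The compressed level sits -27.5 − (-36.5) = 9 dB over threshold.
Undo the ratio: input overshoot = 9 × 1.5 = 13.5 dB, giving input = -23 dBFS.

-23 dBFS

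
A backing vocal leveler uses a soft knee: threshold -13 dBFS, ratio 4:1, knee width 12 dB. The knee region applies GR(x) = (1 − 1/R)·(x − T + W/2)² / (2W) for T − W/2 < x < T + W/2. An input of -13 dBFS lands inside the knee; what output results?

x − T + W/2 = -13 − (-13) + 6 = 6.
GR = (1 − 1/4) × 6² / 24 = 0.75 × 36 / 24 = 1.125 dB.
Output = -13 − 1.125 = -14.125 dBFS.

-14.125 dBFS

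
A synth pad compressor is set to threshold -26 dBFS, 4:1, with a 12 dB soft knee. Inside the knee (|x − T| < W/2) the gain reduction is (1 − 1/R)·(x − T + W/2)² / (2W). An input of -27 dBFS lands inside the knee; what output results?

x − T + W/2 = -27 − (-26) + 6 = 5.
GR = (1 − 1/4) × 5² / 24 = 0.75 × 25 / 24 = 0.78125 dB.
Output = -27 − 0.78125 = -27.78125 dBFS.

-27.78125 dBFS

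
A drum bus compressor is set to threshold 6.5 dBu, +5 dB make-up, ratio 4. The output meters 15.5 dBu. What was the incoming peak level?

Before make-up, the level was 15.5 − 5 = 10.5 dBu.
The compressed level sits 10.5 − 6.5 = 4 dB over threshold.
Undo the ratio: input overshoot = 4 × 4 = 16 dB, giving input = 22.5 dBu.

22.5 dBu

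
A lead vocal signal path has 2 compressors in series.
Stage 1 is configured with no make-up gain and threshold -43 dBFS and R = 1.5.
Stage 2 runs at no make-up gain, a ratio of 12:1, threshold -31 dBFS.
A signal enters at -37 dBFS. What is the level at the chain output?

Stage 1: overshoot 6 dB → 6/1.5 = 4 dB → -39 dBFS.
Stage 2: below threshold (-39 ≤ -31); passes unchanged; output -39 dBFS.

-39 dBFS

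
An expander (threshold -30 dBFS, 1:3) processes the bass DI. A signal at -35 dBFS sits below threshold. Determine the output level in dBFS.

Below threshold, a 1:3 expander applies gain = (3−1)×(T − x) of attenuation.
(3−1) × 5 = 10 dB, so output = -35 − 10 = -45 dBFS.

-45 dBFS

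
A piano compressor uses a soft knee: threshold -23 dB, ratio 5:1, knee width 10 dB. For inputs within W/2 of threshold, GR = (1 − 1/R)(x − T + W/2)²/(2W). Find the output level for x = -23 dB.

-24 dB

x − T + W/2 = -23 − (-23) + 5 = 5.
GR = (1 − 1/5) × 5² / 20 = 0.8 × 25 / 20 = 1 dB.
Output = -23 − 1 = -24 dB.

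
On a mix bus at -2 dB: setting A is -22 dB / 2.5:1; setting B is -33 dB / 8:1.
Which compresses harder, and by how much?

A: 20 dB over, compressed to 8 dB over, so 12 dB of GR.
B: 31 dB over, compressed to 3.875 dB over, so 27.125 dB of GR.
B applies 15.125 dB more gain reduction.

B, by 15.125 dB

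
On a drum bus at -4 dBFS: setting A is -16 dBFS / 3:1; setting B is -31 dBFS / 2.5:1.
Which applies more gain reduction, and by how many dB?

A: overshoot 12 dB → output overshoot 4 dB → GR 8 dB.
B: overshoot 27 dB → output overshoot 10.8 dB → GR 16.2 dB.
B applies 8.2 dB more gain reduction.

B, by 8.2 dB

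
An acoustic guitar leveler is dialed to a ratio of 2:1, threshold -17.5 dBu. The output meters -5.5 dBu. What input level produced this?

The compressed level sits -5.5 − (-17.5) = 12 dB over threshold.
Before 2:1 compression the overshoot was 12 × 2 = 24 dB, so input = -17.5 + 24 = 6.5 dBu.

6.5 dBu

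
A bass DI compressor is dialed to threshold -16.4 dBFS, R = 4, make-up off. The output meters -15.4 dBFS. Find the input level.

-12.4 dBFS

The compressed level sits -15.4 − (-16.4) = 1 dB over threshold.
Undo the ratio: input overshoot = 1 × 4 = 4 dB, giving input = -12.4 dBFS.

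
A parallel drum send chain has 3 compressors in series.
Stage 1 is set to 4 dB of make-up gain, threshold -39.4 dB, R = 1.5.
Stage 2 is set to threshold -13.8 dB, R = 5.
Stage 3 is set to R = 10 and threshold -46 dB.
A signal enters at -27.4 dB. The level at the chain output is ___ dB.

-44.14 dB

Stage 1: -27.4 dB is 12 dB over -39.4 dB; at 1.5:1 that becomes 8 dB over, giving -31.4 dB; +4 dB make-up → -27.4 dB.
Stage 2: -27.4 dB is at or below the -13.8 dB threshold — no compression; output -27.4 dB.
Stage 3: -27.4 dB is 18.6 dB over -46 dB; at 10:1 that becomes 1.86 dB over, giving -44.14 dB.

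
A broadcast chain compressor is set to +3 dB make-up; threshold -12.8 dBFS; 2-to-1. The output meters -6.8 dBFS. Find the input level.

-6.8 dBFS

Remove make-up: -6.8 − 3 = -9.8 dBFS.
Post-compression overshoot = -9.8 − (-12.8) = 3 dB.
Before 2:1 compression the overshoot was 3 × 2 = 6 dB, so input = -12.8 + 6 = -6.8 dBFS.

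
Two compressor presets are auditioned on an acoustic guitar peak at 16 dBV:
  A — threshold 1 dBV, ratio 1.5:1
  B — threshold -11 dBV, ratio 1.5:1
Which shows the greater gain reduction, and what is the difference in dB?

B, by 4 dB

A: GR = 15 − 15/1.5 = 5 dB.
B: GR = 27 − 27/1.5 = 9 dB.
B reduces 4 dB more.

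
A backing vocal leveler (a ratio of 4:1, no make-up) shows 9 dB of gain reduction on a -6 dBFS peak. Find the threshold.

-18 dBFS

Input is 12 dB above T (since output overshoot × R = input overshoot: (-15 − T)·4 = -6 − T gives T = -18 dBFS).
Check: -18 + (-6 − (-18))/4 = -18 + 3 = -15 dBFS. ✓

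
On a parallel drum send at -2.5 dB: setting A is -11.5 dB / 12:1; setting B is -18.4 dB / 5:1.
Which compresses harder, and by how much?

A: GR = 9 − 9/12 = 8.25 dB.
B: GR = 15.9 − 15.9/5 = 12.72 dB.
B applies 4.47 dB more gain reduction.

B, by 4.47 dB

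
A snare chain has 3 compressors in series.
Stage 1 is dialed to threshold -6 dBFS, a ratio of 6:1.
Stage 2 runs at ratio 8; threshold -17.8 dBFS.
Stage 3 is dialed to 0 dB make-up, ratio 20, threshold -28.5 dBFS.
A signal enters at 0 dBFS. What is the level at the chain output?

-27.885 dBFS

Stage 1: 0 dBFS is 6 dB over -6 dBFS; at 6:1 that becomes 1 dB over, giving -5 dBFS.
Stage 2: 12.8 dB above -17.8 dBFS, reduced 8:1 to 1.6 dB above → -16.2 dBFS.
Stage 3: 12.3 dB above -28.5 dBFS, reduced 20:1 to 0.615 dB above → -27.885 dBFS.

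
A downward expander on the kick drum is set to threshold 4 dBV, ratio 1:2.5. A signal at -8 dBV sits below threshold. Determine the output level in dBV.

Below threshold, a 1:2.5 expander applies gain = (2.5−1)×(T − x) of attenuation.
(2.5−1) × 12 = 18 dB, so output = -8 − 18 = -26 dBV.

-26 dBV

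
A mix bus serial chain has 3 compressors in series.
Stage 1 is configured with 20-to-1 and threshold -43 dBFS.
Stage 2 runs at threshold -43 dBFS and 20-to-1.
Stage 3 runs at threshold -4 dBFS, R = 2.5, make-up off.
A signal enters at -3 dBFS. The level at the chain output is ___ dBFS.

-42.9 dBFS

Stage 1: 40 dB above -43 dBFS, reduced 20:1 to 2 dB above → -41 dBFS.
Stage 2: 2 dB above -43 dBFS, reduced 20:1 to 0.1 dB above → -42.9 dBFS.
Stage 3: -42.9 dBFS ≤ -4 dBFS, so stage 3 doesn't engage; output -42.9 dBFS.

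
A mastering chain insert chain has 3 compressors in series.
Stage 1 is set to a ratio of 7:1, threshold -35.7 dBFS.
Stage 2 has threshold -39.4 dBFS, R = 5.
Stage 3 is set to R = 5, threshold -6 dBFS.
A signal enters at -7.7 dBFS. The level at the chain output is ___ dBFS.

Stage 1: 28 dB above -35.7 dBFS, reduced 7:1 to 4 dB above → -31.7 dBFS.
Stage 2: 7.7 dB above -39.4 dBFS, reduced 5:1 to 1.54 dB above → -37.86 dBFS.
Stage 3: below threshold (-37.86 ≤ -6); passes unchanged; output -37.86 dBFS.

-37.86 dBFS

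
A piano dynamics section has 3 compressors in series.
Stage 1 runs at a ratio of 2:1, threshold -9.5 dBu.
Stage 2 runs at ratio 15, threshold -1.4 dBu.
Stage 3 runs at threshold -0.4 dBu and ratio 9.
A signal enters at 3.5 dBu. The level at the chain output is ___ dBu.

Stage 1: overshoot 13 dB → 13/2 = 6.5 dB → -3 dBu.
Stage 2: below threshold (-3 ≤ -1.4); passes unchanged; output -3 dBu.
Stage 3: -3 dBu ≤ -0.4 dBu, so stage 3 doesn't engage; output -3 dBu.

-3 dBu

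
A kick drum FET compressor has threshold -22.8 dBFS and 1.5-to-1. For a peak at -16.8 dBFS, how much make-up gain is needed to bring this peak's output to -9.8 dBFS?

The peak compresses to -22.8 + 6/1.5 = -18.8 dBFS.
To reach -9.8 dBFS requires -9.8 − (-18.8) = 9 dB of make-up.

9 dB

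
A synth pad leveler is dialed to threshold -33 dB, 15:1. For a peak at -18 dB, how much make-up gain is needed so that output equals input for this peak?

14 dB

The peak compresses to -33 + 15/15 = -32 dB.
To reach -18 dB requires -18 − (-32) = 14 dB of make-up.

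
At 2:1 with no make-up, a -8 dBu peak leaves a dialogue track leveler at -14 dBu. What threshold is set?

-20 dBu

Gain reduction = -8 − (-14) = 6 dB; output overshoot = GR / (R − 1) = 6 / 1 = 6 dB.
Threshold = output − output overshoot = -14 − 6 = -20 dBu.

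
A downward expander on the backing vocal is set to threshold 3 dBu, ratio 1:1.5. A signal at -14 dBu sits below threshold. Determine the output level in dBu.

Undershoot = 3 − (-14) = 17 dB.
At 1:1.5, that expands to 25.5 dB under threshold.
Output = 3 − 25.5 = -22.5 dBu.

-22.5 dBu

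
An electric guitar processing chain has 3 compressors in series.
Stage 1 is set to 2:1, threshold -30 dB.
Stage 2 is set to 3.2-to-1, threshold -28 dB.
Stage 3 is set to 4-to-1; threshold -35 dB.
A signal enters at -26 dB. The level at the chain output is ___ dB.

Stage 1: -26 dB is 4 dB over -30 dB; at 2:1 that becomes 2 dB over, giving -28 dB.
Stage 2: -28 dB ≤ -28 dB, so stage 2 doesn't engage; output -28 dB.
Stage 3: 7 dB above -35 dB, reduced 4:1 to 1.75 dB above → -33.25 dB.

-33.25 dB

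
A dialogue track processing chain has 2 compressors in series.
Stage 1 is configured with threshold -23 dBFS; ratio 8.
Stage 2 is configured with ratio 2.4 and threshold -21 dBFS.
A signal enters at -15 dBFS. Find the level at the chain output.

-22 dBFS

Stage 1: overshoot 8 dB → 8/8 = 1 dB → -22 dBFS.
Stage 2: -22 dBFS is at or below the -21 dBFS threshold — no compression; output -22 dBFS.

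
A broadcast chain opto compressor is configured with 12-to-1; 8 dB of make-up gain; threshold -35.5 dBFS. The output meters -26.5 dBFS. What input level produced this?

Stripping the +8 dB make-up gives -34.5 dBFS at the gain stage.
That's 1 dB above the -35.5 dBFS threshold.
Undo the ratio: input overshoot = 1 × 12 = 12 dB, giving input = -23.5 dBFS.

-23.5 dBFS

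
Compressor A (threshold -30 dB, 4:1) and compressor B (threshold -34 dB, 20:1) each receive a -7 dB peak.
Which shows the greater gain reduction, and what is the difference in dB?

A: 23 dB over, compressed to 5.75 dB over, so 17.25 dB of GR.
B: 27 dB over, compressed to 1.35 dB over, so 25.65 dB of GR.
B applies 8.4 dB more gain reduction.

B, by 8.4 dB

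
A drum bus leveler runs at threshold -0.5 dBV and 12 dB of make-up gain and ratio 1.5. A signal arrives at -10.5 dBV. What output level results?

1.5 dBV

-10.5 dBV is 10 dB below the -0.5 dBV threshold, so no gain reduction is applied.
Make-up gain adds 12 dB: -10.5 + 12 = 1.5 dBV.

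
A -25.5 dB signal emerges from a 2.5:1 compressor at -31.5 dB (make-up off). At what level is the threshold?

Input is 10 dB above T (since output overshoot × R = input overshoot: (-31.5 − T)·2.5 = -25.5 − T gives T = -35.5 dB).
Check: -35.5 + (-25.5 − (-35.5))/2.5 = -35.5 + 4 = -31.5 dB. ✓

-35.5 dB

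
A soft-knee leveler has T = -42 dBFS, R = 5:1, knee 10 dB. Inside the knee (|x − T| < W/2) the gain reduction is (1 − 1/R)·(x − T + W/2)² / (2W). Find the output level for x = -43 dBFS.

x − T + W/2 = -43 − (-42) + 5 = 4.
GR = (1 − 1/5) × 4² / 20 = 0.8 × 16 / 20 = 0.64 dB.
Output = -43 − 0.64 = -43.64 dBFS.

-43.64 dBFS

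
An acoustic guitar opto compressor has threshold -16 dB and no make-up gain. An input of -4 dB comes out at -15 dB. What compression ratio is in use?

Input overshoot = -4 − (-16) = 12 dB; output overshoot = -15 − (-16) = 1 dB.
Ratio = 12 / 1 = 12.

12:1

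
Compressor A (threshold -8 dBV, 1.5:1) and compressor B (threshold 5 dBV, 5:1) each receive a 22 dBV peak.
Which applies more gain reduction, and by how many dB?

B, by 3.6 dB

A: 30 dB over, compressed to 20 dB over, so 10 dB of GR.
B: 17 dB over, compressed to 3.4 dB over, so 13.6 dB of GR.
B applies 3.6 dB more gain reduction.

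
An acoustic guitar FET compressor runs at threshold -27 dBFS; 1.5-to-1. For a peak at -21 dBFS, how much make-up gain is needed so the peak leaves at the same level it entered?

Without make-up, output = threshold + overshoot/1.5 = -27 + 4 = -23 dBFS.
Gap to target: 2 dB.

2 dB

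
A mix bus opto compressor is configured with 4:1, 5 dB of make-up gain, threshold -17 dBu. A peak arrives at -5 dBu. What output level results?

-5 dBu sits 12 dB over threshold.
4:1 compression reduces that to 12/4 = 3 dB over.
That puts the output at -14 dBu; make-up adds 5 dB, giving -9 dBu.

-9 dBu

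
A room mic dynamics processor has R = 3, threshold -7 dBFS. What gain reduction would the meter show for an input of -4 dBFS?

2 dB

-4 dBFS exceeds the threshold by 3 dB.
A 3:1 ratio leaves 1 dB of that excess.
Gain reduction = 3 − 1 = 2 dB.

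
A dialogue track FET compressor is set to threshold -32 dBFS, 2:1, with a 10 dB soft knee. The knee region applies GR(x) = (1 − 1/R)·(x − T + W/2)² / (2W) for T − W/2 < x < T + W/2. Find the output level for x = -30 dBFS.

x − T + W/2 = -30 − (-32) + 5 = 7.
GR = (1 − 1/2) × 7² / 20 = 0.5 × 49 / 20 = 1.225 dB.
Output = -30 − 1.225 = -31.225 dBFS.

-31.225 dBFS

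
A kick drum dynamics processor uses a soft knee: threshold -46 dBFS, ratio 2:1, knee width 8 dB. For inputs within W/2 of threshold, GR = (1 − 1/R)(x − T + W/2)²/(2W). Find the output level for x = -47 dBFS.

x − T + W/2 = -47 − (-46) + 4 = 3.
GR = (1 − 1/2) × 3² / 16 = 0.5 × 9 / 16 = 0.28125 dB.
Output = -47 − 0.28125 = -47.28125 dBFS.

-47.28125 dBFS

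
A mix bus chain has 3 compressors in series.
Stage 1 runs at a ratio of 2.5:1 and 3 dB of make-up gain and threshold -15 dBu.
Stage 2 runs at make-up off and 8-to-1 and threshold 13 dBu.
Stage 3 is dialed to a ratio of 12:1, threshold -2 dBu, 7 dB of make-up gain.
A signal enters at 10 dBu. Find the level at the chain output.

Stage 1: 25 dB above -15 dBu, reduced 2.5:1 to 10 dB above → -5 dBu; +3 dB make-up → -2 dBu.
Stage 2: -2 dBu ≤ 13 dBu, so stage 2 doesn't engage; output -2 dBu.
Stage 3: below threshold (-2 ≤ -2); passes unchanged; make-up brings it to 5 dBu.

5 dBu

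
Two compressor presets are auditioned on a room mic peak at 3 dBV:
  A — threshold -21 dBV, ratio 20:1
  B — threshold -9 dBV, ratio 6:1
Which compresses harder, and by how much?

A, by 12.8 dB

A: overshoot 24 dB → output overshoot 1.2 dB → GR 22.8 dB.
B: overshoot 12 dB → output overshoot 2 dB → GR 10 dB.
Difference: 12.8 dB in favour of A.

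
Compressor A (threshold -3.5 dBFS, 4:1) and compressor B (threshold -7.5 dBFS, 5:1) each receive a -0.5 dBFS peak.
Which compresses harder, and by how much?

A: GR = 3 − 3/4 = 2.25 dB.
B: GR = 7 − 7/5 = 5.6 dB.
Difference: 3.35 dB in favour of B.

B, by 3.35 dB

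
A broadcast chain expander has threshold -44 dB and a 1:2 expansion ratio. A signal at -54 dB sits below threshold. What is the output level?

Undershoot = (-44) − (-54) = 10 dB.
At 1:2, that expands to 20 dB under threshold.
Output = -44 − 20 = -64 dB.

-64 dB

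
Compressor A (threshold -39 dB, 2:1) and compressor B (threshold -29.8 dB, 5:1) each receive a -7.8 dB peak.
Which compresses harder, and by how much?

A: 31.2 dB over, compressed to 15.6 dB over, so 15.6 dB of GR.
B: 22 dB over, compressed to 4.4 dB over, so 17.6 dB of GR.
Difference: 2 dB in favour of B.

B, by 2 dB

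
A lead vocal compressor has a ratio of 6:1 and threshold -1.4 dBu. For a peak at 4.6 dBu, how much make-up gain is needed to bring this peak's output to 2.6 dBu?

3 dB

Without make-up, output = threshold + overshoot/6 = -1.4 + 1 = -0.4 dBu.
Gap to target: 3 dB.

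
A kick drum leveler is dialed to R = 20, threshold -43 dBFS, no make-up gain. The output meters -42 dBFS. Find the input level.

Post-compression overshoot = -42 − (-43) = 1 dB.
Before 20:1 compression the overshoot was 1 × 20 = 20 dB, so input = -43 + 20 = -23 dBFS.

-23 dBFS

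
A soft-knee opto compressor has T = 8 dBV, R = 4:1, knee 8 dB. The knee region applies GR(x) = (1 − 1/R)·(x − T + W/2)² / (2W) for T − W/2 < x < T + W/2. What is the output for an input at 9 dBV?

7.828125 dBV

x − T + W/2 = 9 − 8 + 4 = 5.
GR = (1 − 1/4) × 5² / 16 = 0.75 × 25 / 16 = 1.171875 dB.
Output = 9 − 1.171875 = 7.828125 dBV.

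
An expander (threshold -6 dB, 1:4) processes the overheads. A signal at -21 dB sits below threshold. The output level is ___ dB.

-66 dB

Undershoot = (-6) − (-21) = 15 dB.
At 1:4, that expands to 60 dB under threshold.
Output = -6 − 60 = -66 dB.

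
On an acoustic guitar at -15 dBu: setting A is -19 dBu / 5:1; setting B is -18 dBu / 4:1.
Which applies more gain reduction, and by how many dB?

A, by 0.95 dB

A: 4 dB over, compressed to 0.8 dB over, so 3.2 dB of GR.
B: 3 dB over, compressed to 0.75 dB over, so 2.25 dB of GR.
Difference: 0.95 dB in favour of A.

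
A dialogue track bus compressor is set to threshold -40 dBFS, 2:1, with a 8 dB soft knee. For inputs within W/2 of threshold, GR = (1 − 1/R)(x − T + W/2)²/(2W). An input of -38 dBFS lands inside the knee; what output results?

x − T + W/2 = -38 − (-40) + 4 = 6.
GR = (1 − 1/2) × 6² / 16 = 0.5 × 36 / 16 = 1.125 dB.
Output = -38 − 1.125 = -39.125 dBFS.

-39.125 dBFS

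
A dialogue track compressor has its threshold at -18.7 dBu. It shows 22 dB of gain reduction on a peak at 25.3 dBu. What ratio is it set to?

2:1

Input overshoot = 25.3 − (-18.7) = 44 dB.
Output overshoot = 44 − 22 = 22 dB.
Ratio = input overshoot / output overshoot = 44 / 22 = 2.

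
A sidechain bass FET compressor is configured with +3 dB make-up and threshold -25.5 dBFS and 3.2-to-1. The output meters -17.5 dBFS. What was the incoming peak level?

-9.5 dBFS

Before make-up, the level was -17.5 − 3 = -20.5 dBFS.
Post-compression overshoot = -20.5 − (-25.5) = 5 dB.
Undo the ratio: input overshoot = 5 × 3.2 = 16 dB, giving input = -9.5 dBFS.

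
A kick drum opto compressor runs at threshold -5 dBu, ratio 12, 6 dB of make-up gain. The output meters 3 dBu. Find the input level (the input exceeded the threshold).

Stripping the +6 dB make-up gives -3 dBu at the gain stage.
That's 2 dB above the -5 dBu threshold.
Undo the ratio: input overshoot = 2 × 12 = 24 dB, giving input = 19 dBu.

19 dBu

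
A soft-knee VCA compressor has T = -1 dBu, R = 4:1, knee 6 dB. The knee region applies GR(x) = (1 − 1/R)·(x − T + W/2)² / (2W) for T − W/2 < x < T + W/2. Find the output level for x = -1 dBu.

x − T + W/2 = -1 − (-1) + 3 = 3.
GR = (1 − 1/4) × 3² / 12 = 0.75 × 9 / 12 = 0.5625 dB.
Output = -1 − 0.5625 = -1.5625 dBu.

-1.5625 dBu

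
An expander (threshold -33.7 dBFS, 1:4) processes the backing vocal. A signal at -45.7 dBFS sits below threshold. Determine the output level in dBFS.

-81.7 dBFS

The input is 12 dB below the -33.7 dBFS threshold.
A 1:4 expander multiplies undershoot by 4: 12 × 4 = 48 dB below threshold.
Output = -33.7 − 48 = -81.7 dBFS.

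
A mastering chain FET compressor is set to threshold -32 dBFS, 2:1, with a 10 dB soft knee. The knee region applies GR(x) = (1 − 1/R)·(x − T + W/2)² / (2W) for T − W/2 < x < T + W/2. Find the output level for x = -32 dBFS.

-32.625 dBFS

x − T + W/2 = -32 − (-32) + 5 = 5.
GR = (1 − 1/2) × 5² / 20 = 0.5 × 25 / 20 = 0.625 dB.
Output = -32 − 0.625 = -32.625 dBFS.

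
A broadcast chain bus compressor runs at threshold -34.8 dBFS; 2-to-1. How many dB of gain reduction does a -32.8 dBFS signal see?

1 dB

The signal is 2 dB above threshold.
After 2:1 compression the overshoot becomes 2/2 = 1 dB.
So the signal is attenuated by 2 − 1 = 1 dB.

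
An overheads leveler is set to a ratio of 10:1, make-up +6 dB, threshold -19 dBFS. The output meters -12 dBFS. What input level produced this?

Before make-up, the level was -12 − 6 = -18 dBFS.
Post-compression overshoot = -18 − (-19) = 1 dB.
Before 10:1 compression the overshoot was 1 × 10 = 10 dB, so input = -19 + 10 = -9 dBFS.

-9 dBFS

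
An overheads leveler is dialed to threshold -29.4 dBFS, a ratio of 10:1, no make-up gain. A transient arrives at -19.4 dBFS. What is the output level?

Overshoot: -19.4 − (-29.4) = 10 dB.
At 10:1 the overshoot is divided by 10, leaving 1 dB above threshold.
Output = -29.4 + 1 = -28.4 dBFS.

-28.4 dBFS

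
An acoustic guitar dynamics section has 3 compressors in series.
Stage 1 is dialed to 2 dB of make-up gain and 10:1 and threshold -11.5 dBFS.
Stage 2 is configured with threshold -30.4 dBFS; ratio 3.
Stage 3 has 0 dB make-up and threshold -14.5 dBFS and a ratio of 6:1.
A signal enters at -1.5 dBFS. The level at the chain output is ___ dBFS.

-23.1 dBFS

Stage 1: -1.5 dBFS is 10 dB over -11.5 dBFS; at 10:1 that becomes 1 dB over, giving -10.5 dBFS; +2 dB make-up → -8.5 dBFS.
Stage 2: -8.5 dBFS is 21.9 dB over -30.4 dBFS; at 3:1 that becomes 7.3 dB over, giving -23.1 dBFS.
Stage 3: -23.1 dBFS ≤ -14.5 dBFS, so stage 3 doesn't engage; output -23.1 dBFS.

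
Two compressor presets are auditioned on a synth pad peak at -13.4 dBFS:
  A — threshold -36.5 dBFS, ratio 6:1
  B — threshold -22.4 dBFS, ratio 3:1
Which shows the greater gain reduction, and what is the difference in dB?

A, by 13.25 dB

A: GR = 23.1 − 23.1/6 = 19.25 dB.
B: GR = 9 − 9/3 = 6 dB.
A reduces 13.25 dB more.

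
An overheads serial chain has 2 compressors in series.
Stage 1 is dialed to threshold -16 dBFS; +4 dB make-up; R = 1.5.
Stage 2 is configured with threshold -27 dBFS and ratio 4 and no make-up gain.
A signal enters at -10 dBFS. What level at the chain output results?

-22.25 dBFS

Stage 1: overshoot 6 dB → 6/1.5 = 4 dB → -12 dBFS; +4 dB make-up → -8 dBFS.
Stage 2: 19 dB above -27 dBFS, reduced 4:1 to 4.75 dB above → -22.25 dBFS.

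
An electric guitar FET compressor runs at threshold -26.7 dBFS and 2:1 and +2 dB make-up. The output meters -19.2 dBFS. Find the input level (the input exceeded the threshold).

-15.7 dBFS

Stripping the +2 dB make-up gives -21.2 dBFS at the gain stage.
That's 5.5 dB above the -26.7 dBFS threshold.
Before 2:1 compression the overshoot was 5.5 × 2 = 11 dB, so input = -26.7 + 11 = -15.7 dBFS.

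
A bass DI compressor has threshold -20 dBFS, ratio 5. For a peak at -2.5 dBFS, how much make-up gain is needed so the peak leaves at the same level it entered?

14 dB

The peak compresses to -20 + 17.5/5 = -16.5 dBFS.
To reach -2.5 dBFS requires -2.5 − (-16.5) = 14 dB of make-up.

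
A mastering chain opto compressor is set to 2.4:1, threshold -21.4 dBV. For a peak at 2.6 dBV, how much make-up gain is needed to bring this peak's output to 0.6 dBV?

12 dB

The peak compresses to -21.4 + 24/2.4 = -11.4 dBV.
To reach 0.6 dBV requires 0.6 − (-11.4) = 12 dB of make-up.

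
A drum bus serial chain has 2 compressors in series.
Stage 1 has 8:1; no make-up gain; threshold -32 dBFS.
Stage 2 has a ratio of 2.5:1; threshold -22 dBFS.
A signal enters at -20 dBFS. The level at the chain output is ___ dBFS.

-30.5 dBFS

Stage 1: overshoot 12 dB → 12/8 = 1.5 dB → -30.5 dBFS.
Stage 2: -30.5 dBFS ≤ -22 dBFS, so stage 2 doesn't engage; output -30.5 dBFS.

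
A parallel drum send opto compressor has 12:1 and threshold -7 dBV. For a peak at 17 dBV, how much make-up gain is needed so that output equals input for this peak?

Without make-up, output = threshold + overshoot/12 = -7 + 2 = -5 dBV.
Gap to target: 22 dB.

22 dB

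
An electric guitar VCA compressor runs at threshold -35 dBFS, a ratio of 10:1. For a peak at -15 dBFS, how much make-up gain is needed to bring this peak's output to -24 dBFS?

9 dB

The peak compresses to -35 + 20/10 = -33 dBFS.
To reach -24 dBFS requires -24 − (-33) = 9 dB of make-up.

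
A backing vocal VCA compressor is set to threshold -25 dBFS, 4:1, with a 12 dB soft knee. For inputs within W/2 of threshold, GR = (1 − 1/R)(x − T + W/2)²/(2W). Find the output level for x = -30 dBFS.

x − T + W/2 = -30 − (-25) + 6 = 1.
GR = (1 − 1/4) × 1² / 24 = 0.75 × 1 / 24 = 0.03125 dB.
Output = -30 − 0.03125 = -30.03125 dBFS.

-30.03125 dBFS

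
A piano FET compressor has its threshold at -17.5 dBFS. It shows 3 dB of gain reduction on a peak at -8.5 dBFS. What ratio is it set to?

1.5:1

Input overshoot = -8.5 − (-17.5) = 9 dB.
Output overshoot = 9 − 3 = 6 dB.
Ratio = input overshoot / output overshoot = 9 / 6 = 1.5.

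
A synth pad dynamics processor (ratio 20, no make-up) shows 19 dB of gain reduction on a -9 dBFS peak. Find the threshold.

-29 dBFS

Let T be the threshold. Output overshoot = (input overshoot)/R, so -28 − T = (-9 − T)/20.
20·(-28 − T) = -9 − T → 19·T = -560 − (-9) = -551.
T = -551/19 = -29 dBFS.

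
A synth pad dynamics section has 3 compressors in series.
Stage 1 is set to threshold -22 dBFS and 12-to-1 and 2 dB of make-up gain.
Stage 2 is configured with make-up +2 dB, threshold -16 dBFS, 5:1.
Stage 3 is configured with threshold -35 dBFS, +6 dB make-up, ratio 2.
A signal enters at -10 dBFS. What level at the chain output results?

Stage 1: overshoot 12 dB → 12/12 = 1 dB → -21 dBFS; +2 dB make-up → -19 dBFS.
Stage 2: -19 dBFS ≤ -16 dBFS, so stage 2 doesn't engage; make-up brings it to -17 dBFS.
Stage 3: overshoot 18 dB → 18/2 = 9 dB → -26 dBFS; +6 dB make-up → -20 dBFS.

-20 dBFS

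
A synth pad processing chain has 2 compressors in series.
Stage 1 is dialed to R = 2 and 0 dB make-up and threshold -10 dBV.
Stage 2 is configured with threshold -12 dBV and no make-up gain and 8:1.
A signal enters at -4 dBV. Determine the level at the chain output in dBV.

Stage 1: overshoot 6 dB → 6/2 = 3 dB → -7 dBV.
Stage 2: 5 dB above -12 dBV, reduced 8:1 to 0.625 dB above → -11.375 dBV.

-11.375 dBV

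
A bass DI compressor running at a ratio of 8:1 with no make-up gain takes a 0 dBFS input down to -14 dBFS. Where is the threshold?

Input is 16 dB above T (since output overshoot × R = input overshoot: (-14 − T)·8 = 0 − T gives T = -16 dBFS).
Check: -16 + (0 − (-16))/8 = -16 + 2 = -14 dBFS. ✓

-16 dBFS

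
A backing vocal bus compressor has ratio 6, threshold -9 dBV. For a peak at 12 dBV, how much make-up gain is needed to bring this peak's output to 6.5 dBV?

12 dB

Overshoot 21 dB → 21/6 = 3.5 dB after compression, so the compressed level is -9 + 3.5 = -5.5 dBV.
Make-up = target − compressed = 6.5 − (-5.5) = 12 dB.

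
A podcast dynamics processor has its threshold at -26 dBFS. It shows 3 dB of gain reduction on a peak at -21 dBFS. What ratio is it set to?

Input overshoot = -21 − (-26) = 5 dB.
Output overshoot = 5 − 3 = 2 dB.
Ratio = input overshoot / output overshoot = 5 / 2 = 2.5.

2.5:1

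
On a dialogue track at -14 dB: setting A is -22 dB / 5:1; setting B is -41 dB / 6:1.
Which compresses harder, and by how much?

B, by 16.1 dB

A: overshoot 8 dB → output overshoot 1.6 dB → GR 6.4 dB.
B: overshoot 27 dB → output overshoot 4.5 dB → GR 22.5 dB.
B reduces 16.1 dB more.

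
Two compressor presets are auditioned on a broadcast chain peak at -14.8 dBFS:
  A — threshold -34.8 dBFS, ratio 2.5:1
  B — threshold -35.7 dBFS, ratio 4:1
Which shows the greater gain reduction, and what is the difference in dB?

A: GR = 20 − 20/2.5 = 12 dB.
B: GR = 20.9 − 20.9/4 = 15.675 dB.
Difference: 3.675 dB in favour of B.

B, by 3.675 dB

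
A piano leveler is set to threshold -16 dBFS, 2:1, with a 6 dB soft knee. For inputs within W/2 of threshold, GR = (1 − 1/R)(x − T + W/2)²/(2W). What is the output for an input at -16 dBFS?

-16.375 dBFS

x − T + W/2 = -16 − (-16) + 3 = 3.
GR = (1 − 1/2) × 3² / 12 = 0.5 × 9 / 12 = 0.375 dB.
Output = -16 − 0.375 = -16.375 dBFS.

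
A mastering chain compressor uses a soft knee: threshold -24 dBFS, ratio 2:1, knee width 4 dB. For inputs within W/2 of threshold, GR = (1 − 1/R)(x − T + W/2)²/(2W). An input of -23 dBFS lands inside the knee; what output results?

-23.5625 dBFS

x − T + W/2 = -23 − (-24) + 2 = 3.
GR = (1 − 1/2) × 3² / 8 = 0.5 × 9 / 8 = 0.5625 dB.
Output = -23 − 0.5625 = -23.5625 dBFS.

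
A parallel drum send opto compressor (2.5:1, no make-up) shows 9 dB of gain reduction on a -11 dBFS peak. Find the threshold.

-26 dBFS

Gain reduction = -11 − (-20) = 9 dB; output overshoot = GR / (R − 1) = 9 / 1.5 = 6 dB.
Threshold = output − output overshoot = -20 − 6 = -26 dBFS.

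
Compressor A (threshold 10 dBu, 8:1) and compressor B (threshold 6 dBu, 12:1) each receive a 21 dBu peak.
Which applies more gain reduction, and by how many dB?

A: 11 dB over, compressed to 1.375 dB over, so 9.625 dB of GR.
B: 15 dB over, compressed to 1.25 dB over, so 13.75 dB of GR.
B applies 4.125 dB more gain reduction.

B, by 4.125 dB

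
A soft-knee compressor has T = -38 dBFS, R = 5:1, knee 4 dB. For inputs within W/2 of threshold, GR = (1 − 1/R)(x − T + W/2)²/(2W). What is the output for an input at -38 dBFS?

-38.4 dBFS

x − T + W/2 = -38 − (-38) + 2 = 2.
GR = (1 − 1/5) × 2² / 8 = 0.8 × 4 / 8 = 0.4 dB.
Output = -38 − 0.4 = -38.4 dBFS.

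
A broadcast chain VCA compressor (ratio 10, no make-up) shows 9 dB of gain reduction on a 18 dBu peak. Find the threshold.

8 dBu

Let T be the threshold. Output overshoot = (input overshoot)/R, so 9 − T = (18 − T)/10.
10·(9 − T) = 18 − T → 9·T = 90 − 18 = 72.
T = 72/9 = 8 dBu.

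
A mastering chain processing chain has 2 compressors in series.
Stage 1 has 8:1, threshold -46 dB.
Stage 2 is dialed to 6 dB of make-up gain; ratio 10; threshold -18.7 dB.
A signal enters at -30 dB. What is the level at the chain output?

-38 dB

Stage 1: overshoot 16 dB → 16/8 = 2 dB → -44 dB.
Stage 2: -44 dB ≤ -18.7 dB, so stage 2 doesn't engage; make-up brings it to -38 dB.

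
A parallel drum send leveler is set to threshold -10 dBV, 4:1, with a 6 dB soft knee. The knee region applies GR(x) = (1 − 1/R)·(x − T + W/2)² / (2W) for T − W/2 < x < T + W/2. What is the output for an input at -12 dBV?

x − T + W/2 = -12 − (-10) + 3 = 1.
GR = (1 − 1/4) × 1² / 12 = 0.75 × 1 / 12 = 0.0625 dB.
Output = -12 − 0.0625 = -12.0625 dBV.

-12.0625 dBV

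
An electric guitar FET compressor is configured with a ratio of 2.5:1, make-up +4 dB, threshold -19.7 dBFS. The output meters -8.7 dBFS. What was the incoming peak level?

Stripping the +4 dB make-up gives -12.7 dBFS at the gain stage.
The compressed level sits -12.7 − (-19.7) = 7 dB over threshold.
Undo the ratio: input overshoot = 7 × 2.5 = 17.5 dB, giving input = -2.2 dBFS.

-2.2 dBFS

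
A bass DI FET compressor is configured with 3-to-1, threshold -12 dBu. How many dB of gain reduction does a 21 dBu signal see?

22 dB

21 dBu exceeds the threshold by 33 dB.
At 3:1, output sits 33/3 = 11 dB above threshold.
GR = overshoot in − overshoot out = 33 − 11 = 22 dB.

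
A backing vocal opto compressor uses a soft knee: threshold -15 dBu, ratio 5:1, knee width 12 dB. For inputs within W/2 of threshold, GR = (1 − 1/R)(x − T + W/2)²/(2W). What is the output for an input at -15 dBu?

-16.2 dBu

x − T + W/2 = -15 − (-15) + 6 = 6.
GR = (1 − 1/5) × 6² / 24 = 0.8 × 36 / 24 = 1.2 dB.
Output = -15 − 1.2 = -16.2 dBu.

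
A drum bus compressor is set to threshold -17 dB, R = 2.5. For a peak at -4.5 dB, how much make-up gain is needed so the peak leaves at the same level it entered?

The peak compresses to -17 + 12.5/2.5 = -12 dB.
To reach -4.5 dB requires -4.5 − (-12) = 7.5 dB of make-up.

7.5 dB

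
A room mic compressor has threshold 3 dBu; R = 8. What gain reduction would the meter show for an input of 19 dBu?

19 dBu exceeds the threshold by 16 dB.
A 8:1 ratio leaves 2 dB of that excess.
So the signal is attenuated by 16 − 2 = 14 dB.

14 dB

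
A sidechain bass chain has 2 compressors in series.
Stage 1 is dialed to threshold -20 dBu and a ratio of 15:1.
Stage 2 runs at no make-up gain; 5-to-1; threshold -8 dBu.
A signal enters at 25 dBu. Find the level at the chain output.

Stage 1: 45 dB above -20 dBu, reduced 15:1 to 3 dB above → -17 dBu.
Stage 2: below threshold (-17 ≤ -8); passes unchanged; output -17 dBu.

-17 dBu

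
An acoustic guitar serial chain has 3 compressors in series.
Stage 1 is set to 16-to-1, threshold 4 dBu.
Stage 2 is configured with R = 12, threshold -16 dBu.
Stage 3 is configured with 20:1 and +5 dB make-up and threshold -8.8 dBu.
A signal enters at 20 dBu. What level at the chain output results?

-9.25 dBu

Stage 1: 20 dBu is 16 dB over 4 dBu; at 16:1 that becomes 1 dB over, giving 5 dBu.
Stage 2: 21 dB above -16 dBu, reduced 12:1 to 1.75 dB above → -14.25 dBu.
Stage 3: below threshold (-14.25 ≤ -8.8); passes unchanged; make-up brings it to -9.25 dBu.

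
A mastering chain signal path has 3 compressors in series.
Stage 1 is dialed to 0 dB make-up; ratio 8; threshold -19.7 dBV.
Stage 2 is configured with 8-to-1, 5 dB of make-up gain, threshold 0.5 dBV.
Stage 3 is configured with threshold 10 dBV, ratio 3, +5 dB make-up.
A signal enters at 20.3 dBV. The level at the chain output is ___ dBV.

Stage 1: 40 dB above -19.7 dBV, reduced 8:1 to 5 dB above → -14.7 dBV.
Stage 2: -14.7 dBV ≤ 0.5 dBV, so stage 2 doesn't engage; make-up brings it to -9.7 dBV.
Stage 3: -9.7 dBV is at or below the 10 dBV threshold — no compression; make-up brings it to -4.7 dBV.

-4.7 dBV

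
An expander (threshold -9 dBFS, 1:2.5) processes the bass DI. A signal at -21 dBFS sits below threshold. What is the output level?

-39 dBFS

The input is 12 dB below the -9 dBFS threshold.
A 1:2.5 expander multiplies undershoot by 2.5: 12 × 2.5 = 30 dB below threshold.
Output = -9 − 30 = -39 dBFS.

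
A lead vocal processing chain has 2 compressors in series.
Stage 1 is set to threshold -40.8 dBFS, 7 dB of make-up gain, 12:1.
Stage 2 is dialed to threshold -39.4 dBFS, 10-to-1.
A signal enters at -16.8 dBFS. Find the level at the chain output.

-38.64 dBFS

Stage 1: 24 dB above -40.8 dBFS, reduced 12:1 to 2 dB above → -38.8 dBFS; +7 dB make-up → -31.8 dBFS.
Stage 2: overshoot 7.6 dB → 7.6/10 = 0.76 dB → -38.64 dBFS.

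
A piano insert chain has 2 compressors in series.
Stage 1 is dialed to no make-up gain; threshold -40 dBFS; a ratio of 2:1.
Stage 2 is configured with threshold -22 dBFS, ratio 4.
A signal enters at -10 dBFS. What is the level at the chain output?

-25 dBFS

Stage 1: -10 dBFS is 30 dB over -40 dBFS; at 2:1 that becomes 15 dB over, giving -25 dBFS.
Stage 2: -25 dBFS ≤ -22 dBFS, so stage 2 doesn't engage; output -25 dBFS.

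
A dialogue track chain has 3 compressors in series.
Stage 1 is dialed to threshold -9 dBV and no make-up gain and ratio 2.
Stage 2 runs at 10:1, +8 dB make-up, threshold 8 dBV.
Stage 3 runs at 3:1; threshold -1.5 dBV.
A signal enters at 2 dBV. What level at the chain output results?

0.5 dBV

Stage 1: 2 dBV is 11 dB over -9 dBV; at 2:1 that becomes 5.5 dB over, giving -3.5 dBV.
Stage 2: below threshold (-3.5 ≤ 8); passes unchanged; make-up brings it to 4.5 dBV.
Stage 3: overshoot 6 dB → 6/3 = 2 dB → 0.5 dBV.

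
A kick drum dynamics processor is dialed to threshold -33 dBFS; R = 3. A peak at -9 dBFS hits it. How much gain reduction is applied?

16 dB

-9 dBFS exceeds the threshold by 24 dB.
At 3:1, output sits 24/3 = 8 dB above threshold.
GR = overshoot in − overshoot out = 24 − 8 = 16 dB.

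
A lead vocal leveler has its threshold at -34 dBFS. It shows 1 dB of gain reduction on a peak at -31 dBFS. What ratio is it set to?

Input overshoot = -31 − (-34) = 3 dB.
Output overshoot = 3 − 1 = 2 dB.
Ratio = input overshoot / output overshoot = 3 / 2 = 1.5.

1.5:1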